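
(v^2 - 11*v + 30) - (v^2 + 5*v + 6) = 24 - 16*v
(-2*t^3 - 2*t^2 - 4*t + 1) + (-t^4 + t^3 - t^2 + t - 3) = -t^4 - t^3 - 3*t^2 - 3*t - 2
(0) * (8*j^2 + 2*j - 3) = 0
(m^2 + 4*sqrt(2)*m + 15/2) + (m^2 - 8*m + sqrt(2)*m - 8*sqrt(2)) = 2*m^2 - 8*m + 5*sqrt(2)*m - 8*sqrt(2) + 15/2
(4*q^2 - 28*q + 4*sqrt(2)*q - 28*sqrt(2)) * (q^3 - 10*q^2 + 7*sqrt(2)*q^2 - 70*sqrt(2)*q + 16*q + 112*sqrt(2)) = 4*q^5 - 68*q^4 + 32*sqrt(2)*q^4 - 544*sqrt(2)*q^3 + 400*q^3 - 1400*q^2 + 2752*sqrt(2)*q^2 - 3584*sqrt(2)*q + 4816*q - 6272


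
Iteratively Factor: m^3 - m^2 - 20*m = (m)*(m^2 - m - 20) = m*(m + 4)*(m - 5)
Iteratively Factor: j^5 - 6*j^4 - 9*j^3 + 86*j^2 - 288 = (j - 3)*(j^4 - 3*j^3 - 18*j^2 + 32*j + 96) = (j - 4)*(j - 3)*(j^3 + j^2 - 14*j - 24) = (j - 4)*(j - 3)*(j + 2)*(j^2 - j - 12) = (j - 4)*(j - 3)*(j + 2)*(j + 3)*(j - 4)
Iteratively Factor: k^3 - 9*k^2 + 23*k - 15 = (k - 3)*(k^2 - 6*k + 5) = (k - 5)*(k - 3)*(k - 1)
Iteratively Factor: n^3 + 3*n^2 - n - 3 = (n - 1)*(n^2 + 4*n + 3) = (n - 1)*(n + 3)*(n + 1)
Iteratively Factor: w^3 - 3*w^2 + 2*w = (w - 1)*(w^2 - 2*w) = (w - 2)*(w - 1)*(w)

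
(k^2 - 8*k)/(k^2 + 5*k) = (k - 8)/(k + 5)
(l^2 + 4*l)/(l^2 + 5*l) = (l + 4)/(l + 5)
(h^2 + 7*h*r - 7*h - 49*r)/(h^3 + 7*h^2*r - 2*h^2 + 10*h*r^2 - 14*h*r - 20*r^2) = (h^2 + 7*h*r - 7*h - 49*r)/(h^3 + 7*h^2*r - 2*h^2 + 10*h*r^2 - 14*h*r - 20*r^2)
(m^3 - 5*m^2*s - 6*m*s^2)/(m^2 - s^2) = m*(-m + 6*s)/(-m + s)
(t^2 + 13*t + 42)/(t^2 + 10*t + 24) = (t + 7)/(t + 4)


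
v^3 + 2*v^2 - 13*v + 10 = (v - 2)*(v - 1)*(v + 5)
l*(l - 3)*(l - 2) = l^3 - 5*l^2 + 6*l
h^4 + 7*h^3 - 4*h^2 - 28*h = h*(h - 2)*(h + 2)*(h + 7)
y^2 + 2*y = y*(y + 2)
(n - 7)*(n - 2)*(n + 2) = n^3 - 7*n^2 - 4*n + 28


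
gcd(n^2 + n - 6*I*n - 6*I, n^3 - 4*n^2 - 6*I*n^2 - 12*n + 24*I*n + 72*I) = n - 6*I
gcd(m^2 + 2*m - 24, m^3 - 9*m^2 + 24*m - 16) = m - 4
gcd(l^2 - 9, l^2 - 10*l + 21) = l - 3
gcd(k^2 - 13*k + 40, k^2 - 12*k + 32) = k - 8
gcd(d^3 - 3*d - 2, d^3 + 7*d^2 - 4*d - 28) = d - 2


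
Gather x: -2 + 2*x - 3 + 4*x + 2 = 6*x - 3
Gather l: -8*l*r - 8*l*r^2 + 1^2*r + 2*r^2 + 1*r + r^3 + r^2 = l*(-8*r^2 - 8*r) + r^3 + 3*r^2 + 2*r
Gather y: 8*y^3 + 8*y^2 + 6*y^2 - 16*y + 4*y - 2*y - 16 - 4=8*y^3 + 14*y^2 - 14*y - 20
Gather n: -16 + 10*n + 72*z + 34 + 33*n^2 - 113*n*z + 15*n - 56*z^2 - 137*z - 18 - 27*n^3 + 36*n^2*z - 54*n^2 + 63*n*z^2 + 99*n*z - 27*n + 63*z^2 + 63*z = -27*n^3 + n^2*(36*z - 21) + n*(63*z^2 - 14*z - 2) + 7*z^2 - 2*z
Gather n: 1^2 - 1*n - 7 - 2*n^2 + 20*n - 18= -2*n^2 + 19*n - 24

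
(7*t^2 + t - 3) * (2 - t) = -7*t^3 + 13*t^2 + 5*t - 6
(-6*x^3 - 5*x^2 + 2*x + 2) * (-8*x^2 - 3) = 48*x^5 + 40*x^4 + 2*x^3 - x^2 - 6*x - 6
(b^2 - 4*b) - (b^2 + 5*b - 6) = 6 - 9*b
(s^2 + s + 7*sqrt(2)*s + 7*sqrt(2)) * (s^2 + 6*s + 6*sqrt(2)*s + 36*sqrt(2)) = s^4 + 7*s^3 + 13*sqrt(2)*s^3 + 90*s^2 + 91*sqrt(2)*s^2 + 78*sqrt(2)*s + 588*s + 504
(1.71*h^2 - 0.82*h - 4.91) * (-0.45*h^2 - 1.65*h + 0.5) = -0.7695*h^4 - 2.4525*h^3 + 4.4175*h^2 + 7.6915*h - 2.455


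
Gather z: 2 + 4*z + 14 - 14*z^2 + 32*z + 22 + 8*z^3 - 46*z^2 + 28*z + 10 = 8*z^3 - 60*z^2 + 64*z + 48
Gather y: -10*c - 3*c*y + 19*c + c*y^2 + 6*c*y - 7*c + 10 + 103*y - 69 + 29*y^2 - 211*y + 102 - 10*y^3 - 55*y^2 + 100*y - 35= 2*c - 10*y^3 + y^2*(c - 26) + y*(3*c - 8) + 8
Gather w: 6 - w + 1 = 7 - w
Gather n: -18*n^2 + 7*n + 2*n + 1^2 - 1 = -18*n^2 + 9*n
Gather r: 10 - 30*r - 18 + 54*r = 24*r - 8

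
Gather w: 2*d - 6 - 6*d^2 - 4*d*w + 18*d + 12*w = -6*d^2 + 20*d + w*(12 - 4*d) - 6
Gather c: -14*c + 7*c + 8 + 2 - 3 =7 - 7*c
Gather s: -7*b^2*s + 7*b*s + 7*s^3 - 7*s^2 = 7*s^3 - 7*s^2 + s*(-7*b^2 + 7*b)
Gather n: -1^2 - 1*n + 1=-n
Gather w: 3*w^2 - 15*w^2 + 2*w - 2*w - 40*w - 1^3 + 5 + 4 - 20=-12*w^2 - 40*w - 12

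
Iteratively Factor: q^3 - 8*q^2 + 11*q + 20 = (q - 4)*(q^2 - 4*q - 5) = (q - 4)*(q + 1)*(q - 5)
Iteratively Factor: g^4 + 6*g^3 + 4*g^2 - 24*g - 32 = (g + 2)*(g^3 + 4*g^2 - 4*g - 16) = (g - 2)*(g + 2)*(g^2 + 6*g + 8) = (g - 2)*(g + 2)^2*(g + 4)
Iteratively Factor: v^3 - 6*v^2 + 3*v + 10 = (v - 5)*(v^2 - v - 2) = (v - 5)*(v - 2)*(v + 1)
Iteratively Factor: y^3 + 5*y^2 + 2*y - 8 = (y + 2)*(y^2 + 3*y - 4) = (y + 2)*(y + 4)*(y - 1)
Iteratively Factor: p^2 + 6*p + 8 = (p + 4)*(p + 2)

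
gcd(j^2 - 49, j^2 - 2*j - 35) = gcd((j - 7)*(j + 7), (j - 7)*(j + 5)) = j - 7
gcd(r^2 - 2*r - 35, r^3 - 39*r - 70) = r^2 - 2*r - 35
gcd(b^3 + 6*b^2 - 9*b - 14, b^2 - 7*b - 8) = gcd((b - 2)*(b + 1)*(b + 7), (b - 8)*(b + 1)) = b + 1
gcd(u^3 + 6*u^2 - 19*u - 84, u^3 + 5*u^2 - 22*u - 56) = u^2 + 3*u - 28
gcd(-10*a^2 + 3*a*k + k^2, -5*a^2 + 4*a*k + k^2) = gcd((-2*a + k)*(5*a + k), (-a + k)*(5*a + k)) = 5*a + k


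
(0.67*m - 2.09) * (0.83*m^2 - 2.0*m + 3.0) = 0.5561*m^3 - 3.0747*m^2 + 6.19*m - 6.27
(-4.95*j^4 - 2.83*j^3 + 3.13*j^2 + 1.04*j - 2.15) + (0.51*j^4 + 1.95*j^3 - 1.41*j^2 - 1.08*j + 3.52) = -4.44*j^4 - 0.88*j^3 + 1.72*j^2 - 0.04*j + 1.37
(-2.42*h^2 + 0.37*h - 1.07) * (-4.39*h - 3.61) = 10.6238*h^3 + 7.1119*h^2 + 3.3616*h + 3.8627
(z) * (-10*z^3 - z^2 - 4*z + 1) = -10*z^4 - z^3 - 4*z^2 + z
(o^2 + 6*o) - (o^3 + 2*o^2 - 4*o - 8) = -o^3 - o^2 + 10*o + 8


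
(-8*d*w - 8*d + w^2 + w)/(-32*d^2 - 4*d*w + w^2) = (w + 1)/(4*d + w)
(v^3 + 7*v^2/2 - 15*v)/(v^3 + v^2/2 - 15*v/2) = (v + 6)/(v + 3)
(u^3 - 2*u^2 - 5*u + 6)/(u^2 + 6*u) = (u^3 - 2*u^2 - 5*u + 6)/(u*(u + 6))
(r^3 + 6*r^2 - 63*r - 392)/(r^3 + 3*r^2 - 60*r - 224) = (r + 7)/(r + 4)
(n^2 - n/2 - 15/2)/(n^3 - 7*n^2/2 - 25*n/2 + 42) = (2*n + 5)/(2*n^2 - n - 28)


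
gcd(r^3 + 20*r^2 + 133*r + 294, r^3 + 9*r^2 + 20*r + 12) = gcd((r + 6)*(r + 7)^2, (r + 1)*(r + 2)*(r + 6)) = r + 6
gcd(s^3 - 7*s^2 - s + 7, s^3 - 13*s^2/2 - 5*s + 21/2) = s^2 - 8*s + 7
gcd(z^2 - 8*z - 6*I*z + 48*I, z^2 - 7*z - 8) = z - 8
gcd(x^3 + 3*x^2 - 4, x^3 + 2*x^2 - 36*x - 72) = x + 2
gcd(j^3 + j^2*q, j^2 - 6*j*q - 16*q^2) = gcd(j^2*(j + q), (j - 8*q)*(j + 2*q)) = 1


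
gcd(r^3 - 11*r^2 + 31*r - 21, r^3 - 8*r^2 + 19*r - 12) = r^2 - 4*r + 3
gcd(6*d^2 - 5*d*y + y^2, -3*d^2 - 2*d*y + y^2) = -3*d + y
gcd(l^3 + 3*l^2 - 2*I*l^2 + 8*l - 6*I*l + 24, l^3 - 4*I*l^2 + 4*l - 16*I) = l^2 - 2*I*l + 8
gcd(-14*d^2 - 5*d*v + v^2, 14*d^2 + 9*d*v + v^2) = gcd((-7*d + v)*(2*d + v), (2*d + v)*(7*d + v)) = 2*d + v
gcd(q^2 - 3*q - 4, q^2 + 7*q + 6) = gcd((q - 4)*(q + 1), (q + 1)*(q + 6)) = q + 1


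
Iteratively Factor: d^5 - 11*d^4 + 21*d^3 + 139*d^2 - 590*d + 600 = (d - 2)*(d^4 - 9*d^3 + 3*d^2 + 145*d - 300) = (d - 5)*(d - 2)*(d^3 - 4*d^2 - 17*d + 60) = (d - 5)*(d - 2)*(d + 4)*(d^2 - 8*d + 15) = (d - 5)*(d - 3)*(d - 2)*(d + 4)*(d - 5)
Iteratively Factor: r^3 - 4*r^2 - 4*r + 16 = (r - 4)*(r^2 - 4) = (r - 4)*(r + 2)*(r - 2)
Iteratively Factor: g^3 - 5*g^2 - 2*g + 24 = (g + 2)*(g^2 - 7*g + 12) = (g - 4)*(g + 2)*(g - 3)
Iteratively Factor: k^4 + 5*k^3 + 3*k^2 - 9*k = (k + 3)*(k^3 + 2*k^2 - 3*k) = (k - 1)*(k + 3)*(k^2 + 3*k) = k*(k - 1)*(k + 3)*(k + 3)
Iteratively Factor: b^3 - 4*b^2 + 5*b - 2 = (b - 1)*(b^2 - 3*b + 2) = (b - 2)*(b - 1)*(b - 1)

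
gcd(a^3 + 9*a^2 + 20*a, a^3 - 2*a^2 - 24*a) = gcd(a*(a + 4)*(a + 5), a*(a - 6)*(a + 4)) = a^2 + 4*a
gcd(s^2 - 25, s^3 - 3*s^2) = 1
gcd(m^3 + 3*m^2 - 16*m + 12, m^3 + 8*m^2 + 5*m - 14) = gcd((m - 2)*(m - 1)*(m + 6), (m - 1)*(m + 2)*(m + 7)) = m - 1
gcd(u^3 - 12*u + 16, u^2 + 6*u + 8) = u + 4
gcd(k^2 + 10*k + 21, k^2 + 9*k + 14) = k + 7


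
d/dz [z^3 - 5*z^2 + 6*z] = 3*z^2 - 10*z + 6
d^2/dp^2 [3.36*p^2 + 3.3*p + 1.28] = 6.72000000000000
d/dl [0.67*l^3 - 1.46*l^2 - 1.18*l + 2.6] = 2.01*l^2 - 2.92*l - 1.18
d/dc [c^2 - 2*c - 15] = 2*c - 2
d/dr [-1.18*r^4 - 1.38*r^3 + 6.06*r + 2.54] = -4.72*r^3 - 4.14*r^2 + 6.06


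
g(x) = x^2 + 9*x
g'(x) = 2*x + 9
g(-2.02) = -14.10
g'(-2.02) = 4.96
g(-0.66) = -5.50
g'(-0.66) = 7.68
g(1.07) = 10.77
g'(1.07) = 11.14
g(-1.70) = -12.41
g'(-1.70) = 5.60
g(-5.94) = -18.18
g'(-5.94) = -2.88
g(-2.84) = -17.49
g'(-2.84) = 3.32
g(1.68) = 17.94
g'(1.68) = 12.36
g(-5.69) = -18.83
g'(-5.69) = -2.38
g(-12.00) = 36.00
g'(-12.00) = -15.00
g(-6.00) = -18.00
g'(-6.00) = -3.00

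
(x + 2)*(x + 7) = x^2 + 9*x + 14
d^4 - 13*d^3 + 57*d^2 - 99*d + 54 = (d - 6)*(d - 3)^2*(d - 1)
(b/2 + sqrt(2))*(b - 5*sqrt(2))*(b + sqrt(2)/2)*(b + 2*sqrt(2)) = b^4/2 - sqrt(2)*b^3/4 - 33*b^2/2 - 28*sqrt(2)*b - 20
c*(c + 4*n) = c^2 + 4*c*n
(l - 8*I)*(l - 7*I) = l^2 - 15*I*l - 56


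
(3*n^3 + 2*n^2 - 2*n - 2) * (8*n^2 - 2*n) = 24*n^5 + 10*n^4 - 20*n^3 - 12*n^2 + 4*n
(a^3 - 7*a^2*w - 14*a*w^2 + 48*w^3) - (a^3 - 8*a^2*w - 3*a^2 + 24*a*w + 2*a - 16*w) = a^2*w + 3*a^2 - 14*a*w^2 - 24*a*w - 2*a + 48*w^3 + 16*w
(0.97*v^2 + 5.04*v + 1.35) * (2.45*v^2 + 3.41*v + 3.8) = 2.3765*v^4 + 15.6557*v^3 + 24.1799*v^2 + 23.7555*v + 5.13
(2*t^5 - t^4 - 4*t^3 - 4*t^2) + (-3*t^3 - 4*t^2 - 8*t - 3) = 2*t^5 - t^4 - 7*t^3 - 8*t^2 - 8*t - 3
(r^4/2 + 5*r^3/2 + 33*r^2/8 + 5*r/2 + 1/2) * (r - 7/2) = r^5/2 + 3*r^4/4 - 37*r^3/8 - 191*r^2/16 - 33*r/4 - 7/4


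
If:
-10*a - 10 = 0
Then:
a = -1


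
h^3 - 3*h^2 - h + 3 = (h - 3)*(h - 1)*(h + 1)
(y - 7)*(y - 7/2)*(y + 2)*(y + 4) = y^4 - 9*y^3/2 - 61*y^2/2 + 63*y + 196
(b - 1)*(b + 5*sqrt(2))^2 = b^3 - b^2 + 10*sqrt(2)*b^2 - 10*sqrt(2)*b + 50*b - 50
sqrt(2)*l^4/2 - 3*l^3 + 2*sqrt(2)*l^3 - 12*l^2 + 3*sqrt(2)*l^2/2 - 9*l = l*(l + 3)*(l - 3*sqrt(2))*(sqrt(2)*l/2 + sqrt(2)/2)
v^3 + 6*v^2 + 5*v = v*(v + 1)*(v + 5)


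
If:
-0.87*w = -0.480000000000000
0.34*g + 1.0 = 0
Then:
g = -2.94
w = 0.55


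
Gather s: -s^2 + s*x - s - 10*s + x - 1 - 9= -s^2 + s*(x - 11) + x - 10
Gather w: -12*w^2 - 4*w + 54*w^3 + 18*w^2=54*w^3 + 6*w^2 - 4*w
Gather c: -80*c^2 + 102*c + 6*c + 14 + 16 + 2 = -80*c^2 + 108*c + 32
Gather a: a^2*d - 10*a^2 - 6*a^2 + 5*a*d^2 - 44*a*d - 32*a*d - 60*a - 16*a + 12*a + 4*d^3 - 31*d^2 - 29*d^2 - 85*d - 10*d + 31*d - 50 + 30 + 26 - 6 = a^2*(d - 16) + a*(5*d^2 - 76*d - 64) + 4*d^3 - 60*d^2 - 64*d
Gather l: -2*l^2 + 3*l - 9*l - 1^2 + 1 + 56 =-2*l^2 - 6*l + 56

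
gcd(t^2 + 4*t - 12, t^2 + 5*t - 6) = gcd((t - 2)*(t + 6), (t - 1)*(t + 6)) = t + 6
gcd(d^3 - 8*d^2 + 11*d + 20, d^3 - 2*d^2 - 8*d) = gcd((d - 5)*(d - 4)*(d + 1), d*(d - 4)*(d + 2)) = d - 4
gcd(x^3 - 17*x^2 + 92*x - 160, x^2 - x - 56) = x - 8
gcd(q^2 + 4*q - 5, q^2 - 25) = q + 5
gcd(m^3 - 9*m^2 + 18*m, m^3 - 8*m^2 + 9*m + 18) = m^2 - 9*m + 18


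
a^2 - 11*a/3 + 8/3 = (a - 8/3)*(a - 1)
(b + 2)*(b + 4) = b^2 + 6*b + 8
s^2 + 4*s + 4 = (s + 2)^2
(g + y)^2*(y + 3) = g^2*y + 3*g^2 + 2*g*y^2 + 6*g*y + y^3 + 3*y^2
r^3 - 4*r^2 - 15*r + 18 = (r - 6)*(r - 1)*(r + 3)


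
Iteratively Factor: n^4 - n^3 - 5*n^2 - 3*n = (n + 1)*(n^3 - 2*n^2 - 3*n) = (n + 1)^2*(n^2 - 3*n) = (n - 3)*(n + 1)^2*(n)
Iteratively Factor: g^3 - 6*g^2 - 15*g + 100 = (g + 4)*(g^2 - 10*g + 25) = (g - 5)*(g + 4)*(g - 5)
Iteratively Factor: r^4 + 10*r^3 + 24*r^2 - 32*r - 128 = (r + 4)*(r^3 + 6*r^2 - 32) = (r - 2)*(r + 4)*(r^2 + 8*r + 16) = (r - 2)*(r + 4)^2*(r + 4)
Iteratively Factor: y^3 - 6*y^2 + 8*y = (y)*(y^2 - 6*y + 8) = y*(y - 4)*(y - 2)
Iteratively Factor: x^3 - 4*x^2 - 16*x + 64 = (x + 4)*(x^2 - 8*x + 16) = (x - 4)*(x + 4)*(x - 4)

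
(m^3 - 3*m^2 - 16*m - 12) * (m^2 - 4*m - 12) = m^5 - 7*m^4 - 16*m^3 + 88*m^2 + 240*m + 144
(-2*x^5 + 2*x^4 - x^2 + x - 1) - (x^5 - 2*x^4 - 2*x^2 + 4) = -3*x^5 + 4*x^4 + x^2 + x - 5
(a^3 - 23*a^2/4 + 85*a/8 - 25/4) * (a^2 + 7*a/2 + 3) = a^5 - 9*a^4/4 - 13*a^3/2 + 219*a^2/16 + 10*a - 75/4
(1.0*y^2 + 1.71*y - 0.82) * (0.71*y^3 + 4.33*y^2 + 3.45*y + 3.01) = 0.71*y^5 + 5.5441*y^4 + 10.2721*y^3 + 5.3589*y^2 + 2.3181*y - 2.4682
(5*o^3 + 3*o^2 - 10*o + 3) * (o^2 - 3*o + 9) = 5*o^5 - 12*o^4 + 26*o^3 + 60*o^2 - 99*o + 27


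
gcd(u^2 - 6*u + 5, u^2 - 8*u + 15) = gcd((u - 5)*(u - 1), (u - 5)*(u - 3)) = u - 5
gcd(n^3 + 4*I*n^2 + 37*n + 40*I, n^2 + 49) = 1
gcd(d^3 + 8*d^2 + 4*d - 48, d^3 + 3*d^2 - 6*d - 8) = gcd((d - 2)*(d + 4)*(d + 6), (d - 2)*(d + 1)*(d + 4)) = d^2 + 2*d - 8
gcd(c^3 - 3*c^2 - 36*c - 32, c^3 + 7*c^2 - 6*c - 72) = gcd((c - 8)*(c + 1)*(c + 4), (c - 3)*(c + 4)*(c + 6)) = c + 4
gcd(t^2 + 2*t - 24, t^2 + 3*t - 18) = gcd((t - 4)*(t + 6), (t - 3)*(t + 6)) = t + 6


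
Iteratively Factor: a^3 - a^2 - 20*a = (a - 5)*(a^2 + 4*a) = a*(a - 5)*(a + 4)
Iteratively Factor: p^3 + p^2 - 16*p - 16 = (p + 1)*(p^2 - 16) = (p + 1)*(p + 4)*(p - 4)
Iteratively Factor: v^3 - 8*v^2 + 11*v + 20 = (v - 4)*(v^2 - 4*v - 5) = (v - 5)*(v - 4)*(v + 1)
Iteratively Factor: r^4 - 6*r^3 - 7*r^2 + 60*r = (r)*(r^3 - 6*r^2 - 7*r + 60) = r*(r + 3)*(r^2 - 9*r + 20) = r*(r - 4)*(r + 3)*(r - 5)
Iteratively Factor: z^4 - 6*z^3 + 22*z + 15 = (z - 5)*(z^3 - z^2 - 5*z - 3) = (z - 5)*(z + 1)*(z^2 - 2*z - 3) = (z - 5)*(z - 3)*(z + 1)*(z + 1)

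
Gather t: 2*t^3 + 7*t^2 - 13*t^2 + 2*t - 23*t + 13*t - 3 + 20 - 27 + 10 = 2*t^3 - 6*t^2 - 8*t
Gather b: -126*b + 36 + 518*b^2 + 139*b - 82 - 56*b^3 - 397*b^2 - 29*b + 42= -56*b^3 + 121*b^2 - 16*b - 4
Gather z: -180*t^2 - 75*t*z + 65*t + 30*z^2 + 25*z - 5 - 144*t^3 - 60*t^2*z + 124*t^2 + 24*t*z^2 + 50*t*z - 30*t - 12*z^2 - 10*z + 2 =-144*t^3 - 56*t^2 + 35*t + z^2*(24*t + 18) + z*(-60*t^2 - 25*t + 15) - 3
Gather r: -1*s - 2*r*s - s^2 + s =-2*r*s - s^2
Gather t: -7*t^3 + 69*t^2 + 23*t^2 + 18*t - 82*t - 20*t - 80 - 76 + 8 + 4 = -7*t^3 + 92*t^2 - 84*t - 144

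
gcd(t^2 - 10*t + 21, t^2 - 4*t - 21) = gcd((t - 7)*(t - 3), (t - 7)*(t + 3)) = t - 7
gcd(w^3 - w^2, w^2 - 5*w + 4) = w - 1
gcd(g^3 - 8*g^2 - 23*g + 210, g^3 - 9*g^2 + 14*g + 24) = g - 6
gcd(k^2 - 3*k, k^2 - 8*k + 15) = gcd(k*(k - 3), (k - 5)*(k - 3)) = k - 3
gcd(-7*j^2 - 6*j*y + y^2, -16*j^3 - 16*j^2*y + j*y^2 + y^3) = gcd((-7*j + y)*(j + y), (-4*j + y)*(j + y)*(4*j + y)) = j + y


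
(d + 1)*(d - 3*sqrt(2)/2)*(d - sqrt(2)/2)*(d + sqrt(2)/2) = d^4 - 3*sqrt(2)*d^3/2 + d^3 - 3*sqrt(2)*d^2/2 - d^2/2 - d/2 + 3*sqrt(2)*d/4 + 3*sqrt(2)/4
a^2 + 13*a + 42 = (a + 6)*(a + 7)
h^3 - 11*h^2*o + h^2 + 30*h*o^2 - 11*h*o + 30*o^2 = (h + 1)*(h - 6*o)*(h - 5*o)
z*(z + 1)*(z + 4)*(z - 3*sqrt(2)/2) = z^4 - 3*sqrt(2)*z^3/2 + 5*z^3 - 15*sqrt(2)*z^2/2 + 4*z^2 - 6*sqrt(2)*z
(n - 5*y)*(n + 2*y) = n^2 - 3*n*y - 10*y^2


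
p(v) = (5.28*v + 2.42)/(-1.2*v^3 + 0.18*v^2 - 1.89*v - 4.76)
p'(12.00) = 0.01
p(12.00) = -0.03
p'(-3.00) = -0.24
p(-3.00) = -0.38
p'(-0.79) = -3.24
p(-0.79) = 0.68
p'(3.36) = 0.18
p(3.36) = -0.37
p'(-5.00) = -0.06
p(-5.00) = -0.15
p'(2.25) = 0.34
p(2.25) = -0.66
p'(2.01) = 0.36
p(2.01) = -0.74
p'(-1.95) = -1.15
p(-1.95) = -0.93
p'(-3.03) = -0.23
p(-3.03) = -0.38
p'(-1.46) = -9.41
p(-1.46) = -2.50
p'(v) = (5.28*v + 2.42)*(3.6*v^2 - 0.36*v + 1.89)/(-1.2*v^3 + 0.18*v^2 - 1.89*v - 4.76)^2 + 5.28/(-1.2*v^3 + 0.18*v^2 - 1.89*v - 4.76)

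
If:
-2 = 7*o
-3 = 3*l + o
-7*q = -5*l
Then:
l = -19/21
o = -2/7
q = -95/147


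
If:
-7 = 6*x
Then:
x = -7/6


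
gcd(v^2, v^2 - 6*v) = v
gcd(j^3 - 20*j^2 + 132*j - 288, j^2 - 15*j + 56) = j - 8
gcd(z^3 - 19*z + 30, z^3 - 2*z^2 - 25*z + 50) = z^2 + 3*z - 10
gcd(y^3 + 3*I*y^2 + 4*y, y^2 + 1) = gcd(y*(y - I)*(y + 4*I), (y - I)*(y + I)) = y - I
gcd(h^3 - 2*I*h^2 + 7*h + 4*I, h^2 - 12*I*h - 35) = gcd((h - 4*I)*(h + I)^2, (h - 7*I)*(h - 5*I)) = 1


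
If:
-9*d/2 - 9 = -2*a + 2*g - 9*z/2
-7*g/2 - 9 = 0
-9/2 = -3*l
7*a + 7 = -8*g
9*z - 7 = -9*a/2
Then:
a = 95/49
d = -55/294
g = -18/7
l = 3/2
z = -169/882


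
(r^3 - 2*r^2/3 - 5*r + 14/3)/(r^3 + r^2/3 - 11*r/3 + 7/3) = (r - 2)/(r - 1)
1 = 1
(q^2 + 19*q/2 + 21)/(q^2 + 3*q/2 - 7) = (q + 6)/(q - 2)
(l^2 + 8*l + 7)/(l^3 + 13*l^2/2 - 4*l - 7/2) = 2*(l + 1)/(2*l^2 - l - 1)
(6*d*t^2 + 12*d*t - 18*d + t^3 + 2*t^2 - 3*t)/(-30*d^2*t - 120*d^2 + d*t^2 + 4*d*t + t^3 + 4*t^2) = (t^2 + 2*t - 3)/(-5*d*t - 20*d + t^2 + 4*t)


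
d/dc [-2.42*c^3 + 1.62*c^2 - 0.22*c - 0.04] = -7.26*c^2 + 3.24*c - 0.22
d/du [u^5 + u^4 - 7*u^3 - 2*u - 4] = 5*u^4 + 4*u^3 - 21*u^2 - 2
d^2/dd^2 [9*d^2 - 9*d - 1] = 18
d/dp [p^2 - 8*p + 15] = 2*p - 8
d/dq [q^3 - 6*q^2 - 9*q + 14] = 3*q^2 - 12*q - 9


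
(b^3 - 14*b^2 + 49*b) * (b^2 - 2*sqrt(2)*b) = b^5 - 14*b^4 - 2*sqrt(2)*b^4 + 28*sqrt(2)*b^3 + 49*b^3 - 98*sqrt(2)*b^2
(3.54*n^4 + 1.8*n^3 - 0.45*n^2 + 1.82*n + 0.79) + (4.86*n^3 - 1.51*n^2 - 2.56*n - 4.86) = 3.54*n^4 + 6.66*n^3 - 1.96*n^2 - 0.74*n - 4.07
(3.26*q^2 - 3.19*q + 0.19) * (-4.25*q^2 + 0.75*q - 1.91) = -13.855*q^4 + 16.0025*q^3 - 9.4266*q^2 + 6.2354*q - 0.3629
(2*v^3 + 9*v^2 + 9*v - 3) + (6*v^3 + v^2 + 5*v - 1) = 8*v^3 + 10*v^2 + 14*v - 4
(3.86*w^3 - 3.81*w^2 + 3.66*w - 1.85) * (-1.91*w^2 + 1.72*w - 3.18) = -7.3726*w^5 + 13.9163*w^4 - 25.8186*w^3 + 21.9445*w^2 - 14.8208*w + 5.883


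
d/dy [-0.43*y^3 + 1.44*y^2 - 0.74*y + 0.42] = -1.29*y^2 + 2.88*y - 0.74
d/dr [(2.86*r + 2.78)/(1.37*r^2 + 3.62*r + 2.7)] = (3.9182*r^2 + 10.3532*r - (2.74*r + 3.62)*(2.86*r + 2.78) + 7.722)/(1.37*r^2 + 3.62*r + 2.7)^2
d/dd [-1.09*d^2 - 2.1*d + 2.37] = -2.18*d - 2.1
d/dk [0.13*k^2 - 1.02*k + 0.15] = 0.26*k - 1.02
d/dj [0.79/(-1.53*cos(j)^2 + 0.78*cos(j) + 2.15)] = (0.6162 - 2.4174*cos(j))*sin(j)/(-1.53*cos(j)^2 + 0.78*cos(j) + 2.15)^2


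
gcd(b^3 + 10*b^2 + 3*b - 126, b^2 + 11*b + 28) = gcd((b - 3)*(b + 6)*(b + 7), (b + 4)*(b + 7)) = b + 7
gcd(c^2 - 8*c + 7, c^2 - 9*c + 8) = c - 1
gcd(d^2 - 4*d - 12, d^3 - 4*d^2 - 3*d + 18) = d + 2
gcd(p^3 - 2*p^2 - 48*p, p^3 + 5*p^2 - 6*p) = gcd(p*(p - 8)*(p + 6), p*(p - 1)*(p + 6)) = p^2 + 6*p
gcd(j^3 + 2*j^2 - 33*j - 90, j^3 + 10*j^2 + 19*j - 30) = j + 5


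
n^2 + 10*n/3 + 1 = (n + 1/3)*(n + 3)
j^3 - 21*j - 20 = (j - 5)*(j + 1)*(j + 4)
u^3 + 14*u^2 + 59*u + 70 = (u + 2)*(u + 5)*(u + 7)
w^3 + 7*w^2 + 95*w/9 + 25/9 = (w + 1/3)*(w + 5/3)*(w + 5)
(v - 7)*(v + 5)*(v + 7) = v^3 + 5*v^2 - 49*v - 245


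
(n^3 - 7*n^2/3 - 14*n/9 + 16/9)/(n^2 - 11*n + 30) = (9*n^3 - 21*n^2 - 14*n + 16)/(9*(n^2 - 11*n + 30))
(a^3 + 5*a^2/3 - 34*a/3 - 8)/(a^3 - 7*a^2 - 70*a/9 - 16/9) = 3*(a^2 + a - 12)/(3*a^2 - 23*a - 8)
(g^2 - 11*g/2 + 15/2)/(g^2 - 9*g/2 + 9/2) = (2*g - 5)/(2*g - 3)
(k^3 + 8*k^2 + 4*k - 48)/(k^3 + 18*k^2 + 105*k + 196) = (k^2 + 4*k - 12)/(k^2 + 14*k + 49)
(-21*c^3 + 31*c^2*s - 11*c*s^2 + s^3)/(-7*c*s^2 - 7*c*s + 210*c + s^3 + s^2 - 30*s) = (3*c^2 - 4*c*s + s^2)/(s^2 + s - 30)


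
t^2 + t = t*(t + 1)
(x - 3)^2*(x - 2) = x^3 - 8*x^2 + 21*x - 18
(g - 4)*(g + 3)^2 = g^3 + 2*g^2 - 15*g - 36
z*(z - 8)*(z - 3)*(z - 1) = z^4 - 12*z^3 + 35*z^2 - 24*z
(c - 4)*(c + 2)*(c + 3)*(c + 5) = c^4 + 6*c^3 - 9*c^2 - 94*c - 120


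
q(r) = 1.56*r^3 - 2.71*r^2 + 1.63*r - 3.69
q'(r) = 4.68*r^2 - 5.42*r + 1.63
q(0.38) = -3.38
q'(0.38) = 0.25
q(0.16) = -3.49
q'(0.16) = 0.88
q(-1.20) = -12.24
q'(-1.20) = 14.87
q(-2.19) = -36.64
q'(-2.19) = 35.95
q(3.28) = 27.55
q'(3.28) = 34.20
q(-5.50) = -354.18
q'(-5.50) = 173.01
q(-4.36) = -191.61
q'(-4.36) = 114.23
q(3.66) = 42.46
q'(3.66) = 44.48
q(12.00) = 2321.31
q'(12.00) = 610.51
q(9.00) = 928.71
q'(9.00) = 331.93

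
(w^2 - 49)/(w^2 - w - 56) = (w - 7)/(w - 8)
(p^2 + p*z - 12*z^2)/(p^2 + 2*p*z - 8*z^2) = (-p + 3*z)/(-p + 2*z)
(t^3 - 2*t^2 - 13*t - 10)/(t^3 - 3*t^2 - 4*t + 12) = (t^2 - 4*t - 5)/(t^2 - 5*t + 6)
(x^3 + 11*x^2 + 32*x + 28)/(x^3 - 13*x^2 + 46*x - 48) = (x^3 + 11*x^2 + 32*x + 28)/(x^3 - 13*x^2 + 46*x - 48)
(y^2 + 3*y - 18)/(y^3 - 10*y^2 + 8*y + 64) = (y^2 + 3*y - 18)/(y^3 - 10*y^2 + 8*y + 64)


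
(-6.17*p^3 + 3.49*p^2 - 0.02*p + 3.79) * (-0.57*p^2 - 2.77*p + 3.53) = 3.5169*p^5 + 15.1016*p^4 - 31.436*p^3 + 10.2148*p^2 - 10.5689*p + 13.3787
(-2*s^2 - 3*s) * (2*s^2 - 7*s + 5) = -4*s^4 + 8*s^3 + 11*s^2 - 15*s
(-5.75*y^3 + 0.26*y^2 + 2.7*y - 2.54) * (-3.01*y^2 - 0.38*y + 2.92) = 17.3075*y^5 + 1.4024*y^4 - 25.0158*y^3 + 7.3786*y^2 + 8.8492*y - 7.4168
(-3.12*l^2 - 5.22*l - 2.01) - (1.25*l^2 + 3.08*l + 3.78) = -4.37*l^2 - 8.3*l - 5.79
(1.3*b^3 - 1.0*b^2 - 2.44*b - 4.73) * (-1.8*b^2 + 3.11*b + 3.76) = -2.34*b^5 + 5.843*b^4 + 6.17*b^3 - 2.8344*b^2 - 23.8847*b - 17.7848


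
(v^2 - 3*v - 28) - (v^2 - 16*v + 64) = 13*v - 92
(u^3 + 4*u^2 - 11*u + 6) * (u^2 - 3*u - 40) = u^5 + u^4 - 63*u^3 - 121*u^2 + 422*u - 240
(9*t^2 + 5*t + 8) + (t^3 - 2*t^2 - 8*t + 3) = t^3 + 7*t^2 - 3*t + 11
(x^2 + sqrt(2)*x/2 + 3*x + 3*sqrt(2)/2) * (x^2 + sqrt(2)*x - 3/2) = x^4 + 3*sqrt(2)*x^3/2 + 3*x^3 - x^2/2 + 9*sqrt(2)*x^2/2 - 3*x/2 - 3*sqrt(2)*x/4 - 9*sqrt(2)/4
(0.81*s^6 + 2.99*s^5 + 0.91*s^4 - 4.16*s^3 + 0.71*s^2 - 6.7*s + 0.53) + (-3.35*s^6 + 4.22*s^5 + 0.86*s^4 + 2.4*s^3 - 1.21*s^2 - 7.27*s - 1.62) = -2.54*s^6 + 7.21*s^5 + 1.77*s^4 - 1.76*s^3 - 0.5*s^2 - 13.97*s - 1.09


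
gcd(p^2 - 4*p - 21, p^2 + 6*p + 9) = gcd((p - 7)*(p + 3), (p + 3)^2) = p + 3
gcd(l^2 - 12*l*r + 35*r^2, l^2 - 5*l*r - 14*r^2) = -l + 7*r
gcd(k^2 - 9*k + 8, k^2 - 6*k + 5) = k - 1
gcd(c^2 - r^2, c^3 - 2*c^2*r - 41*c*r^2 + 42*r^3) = -c + r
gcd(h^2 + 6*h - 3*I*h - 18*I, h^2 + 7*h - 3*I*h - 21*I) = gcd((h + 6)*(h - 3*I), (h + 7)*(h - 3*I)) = h - 3*I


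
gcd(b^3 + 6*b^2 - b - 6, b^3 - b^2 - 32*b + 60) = b + 6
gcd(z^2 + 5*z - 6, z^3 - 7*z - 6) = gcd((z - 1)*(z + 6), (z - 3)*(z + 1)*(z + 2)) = 1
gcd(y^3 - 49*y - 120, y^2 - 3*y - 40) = y^2 - 3*y - 40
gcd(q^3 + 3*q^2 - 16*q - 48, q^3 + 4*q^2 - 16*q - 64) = q^2 - 16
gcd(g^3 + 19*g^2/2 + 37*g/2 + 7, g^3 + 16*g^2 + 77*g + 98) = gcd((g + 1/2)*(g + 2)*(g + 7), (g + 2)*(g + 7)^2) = g^2 + 9*g + 14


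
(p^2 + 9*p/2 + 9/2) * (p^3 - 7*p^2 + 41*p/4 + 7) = p^5 - 5*p^4/2 - 67*p^3/4 + 173*p^2/8 + 621*p/8 + 63/2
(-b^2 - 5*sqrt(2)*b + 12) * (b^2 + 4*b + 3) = -b^4 - 5*sqrt(2)*b^3 - 4*b^3 - 20*sqrt(2)*b^2 + 9*b^2 - 15*sqrt(2)*b + 48*b + 36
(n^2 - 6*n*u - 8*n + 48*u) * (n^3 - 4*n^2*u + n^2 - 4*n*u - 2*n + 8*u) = n^5 - 10*n^4*u - 7*n^4 + 24*n^3*u^2 + 70*n^3*u - 10*n^3 - 168*n^2*u^2 + 100*n^2*u + 16*n^2 - 240*n*u^2 - 160*n*u + 384*u^2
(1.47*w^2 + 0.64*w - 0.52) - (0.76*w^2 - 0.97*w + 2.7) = 0.71*w^2 + 1.61*w - 3.22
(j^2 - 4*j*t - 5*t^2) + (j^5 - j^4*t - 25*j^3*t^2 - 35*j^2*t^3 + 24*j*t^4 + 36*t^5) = j^5 - j^4*t - 25*j^3*t^2 - 35*j^2*t^3 + j^2 + 24*j*t^4 - 4*j*t + 36*t^5 - 5*t^2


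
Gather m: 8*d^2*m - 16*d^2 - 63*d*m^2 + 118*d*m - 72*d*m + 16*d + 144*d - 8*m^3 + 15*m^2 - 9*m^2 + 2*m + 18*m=-16*d^2 + 160*d - 8*m^3 + m^2*(6 - 63*d) + m*(8*d^2 + 46*d + 20)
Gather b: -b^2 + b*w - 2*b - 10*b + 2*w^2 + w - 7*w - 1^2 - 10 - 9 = -b^2 + b*(w - 12) + 2*w^2 - 6*w - 20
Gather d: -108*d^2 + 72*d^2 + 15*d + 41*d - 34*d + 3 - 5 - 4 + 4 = -36*d^2 + 22*d - 2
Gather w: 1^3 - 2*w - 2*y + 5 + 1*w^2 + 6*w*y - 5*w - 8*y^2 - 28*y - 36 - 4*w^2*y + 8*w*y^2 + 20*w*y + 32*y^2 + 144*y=w^2*(1 - 4*y) + w*(8*y^2 + 26*y - 7) + 24*y^2 + 114*y - 30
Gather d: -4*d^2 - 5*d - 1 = -4*d^2 - 5*d - 1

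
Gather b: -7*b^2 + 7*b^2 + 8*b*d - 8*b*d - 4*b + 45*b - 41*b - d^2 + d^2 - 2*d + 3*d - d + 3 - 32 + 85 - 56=0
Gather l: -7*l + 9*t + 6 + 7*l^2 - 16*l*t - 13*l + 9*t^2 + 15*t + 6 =7*l^2 + l*(-16*t - 20) + 9*t^2 + 24*t + 12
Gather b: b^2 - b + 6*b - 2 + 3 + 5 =b^2 + 5*b + 6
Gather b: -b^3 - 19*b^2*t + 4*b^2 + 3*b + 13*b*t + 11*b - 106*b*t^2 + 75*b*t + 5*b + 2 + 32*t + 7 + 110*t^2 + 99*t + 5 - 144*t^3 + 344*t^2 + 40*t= -b^3 + b^2*(4 - 19*t) + b*(-106*t^2 + 88*t + 19) - 144*t^3 + 454*t^2 + 171*t + 14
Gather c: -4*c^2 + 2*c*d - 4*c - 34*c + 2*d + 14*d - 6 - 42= -4*c^2 + c*(2*d - 38) + 16*d - 48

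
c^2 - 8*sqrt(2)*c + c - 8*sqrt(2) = (c + 1)*(c - 8*sqrt(2))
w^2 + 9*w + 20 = (w + 4)*(w + 5)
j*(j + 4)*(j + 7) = j^3 + 11*j^2 + 28*j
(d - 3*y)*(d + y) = d^2 - 2*d*y - 3*y^2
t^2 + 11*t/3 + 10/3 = (t + 5/3)*(t + 2)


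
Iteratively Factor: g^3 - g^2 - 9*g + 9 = (g - 3)*(g^2 + 2*g - 3) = (g - 3)*(g - 1)*(g + 3)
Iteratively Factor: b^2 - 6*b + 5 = (b - 1)*(b - 5)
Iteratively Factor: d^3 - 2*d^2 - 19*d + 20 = (d - 1)*(d^2 - d - 20) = (d - 5)*(d - 1)*(d + 4)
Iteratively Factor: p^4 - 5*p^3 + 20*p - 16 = (p + 2)*(p^3 - 7*p^2 + 14*p - 8) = (p - 1)*(p + 2)*(p^2 - 6*p + 8) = (p - 2)*(p - 1)*(p + 2)*(p - 4)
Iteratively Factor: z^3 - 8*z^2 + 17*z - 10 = (z - 5)*(z^2 - 3*z + 2) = (z - 5)*(z - 1)*(z - 2)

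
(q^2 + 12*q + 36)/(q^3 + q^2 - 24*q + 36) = (q + 6)/(q^2 - 5*q + 6)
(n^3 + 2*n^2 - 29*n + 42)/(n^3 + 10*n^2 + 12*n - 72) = (n^2 + 4*n - 21)/(n^2 + 12*n + 36)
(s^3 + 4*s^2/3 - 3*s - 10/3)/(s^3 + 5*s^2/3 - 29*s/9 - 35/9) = 3*(s + 2)/(3*s + 7)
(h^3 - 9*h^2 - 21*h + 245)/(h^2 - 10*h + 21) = (h^2 - 2*h - 35)/(h - 3)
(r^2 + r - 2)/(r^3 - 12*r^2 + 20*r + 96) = (r - 1)/(r^2 - 14*r + 48)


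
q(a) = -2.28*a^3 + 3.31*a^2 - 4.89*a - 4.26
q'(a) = -6.84*a^2 + 6.62*a - 4.89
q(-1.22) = 10.77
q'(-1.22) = -23.15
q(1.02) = -8.22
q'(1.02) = -5.25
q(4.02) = -118.55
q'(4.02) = -88.81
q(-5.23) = 438.02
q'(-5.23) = -226.61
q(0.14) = -4.89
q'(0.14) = -4.10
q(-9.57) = 2344.03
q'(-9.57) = -694.68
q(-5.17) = 424.56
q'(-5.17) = -221.94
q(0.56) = -6.36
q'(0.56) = -3.33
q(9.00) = -1442.28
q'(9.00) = -499.35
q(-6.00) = 636.72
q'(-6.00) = -290.85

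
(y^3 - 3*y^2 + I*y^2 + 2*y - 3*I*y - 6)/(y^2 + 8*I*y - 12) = (y^2 - y*(3 + I) + 3*I)/(y + 6*I)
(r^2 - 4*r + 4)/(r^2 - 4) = (r - 2)/(r + 2)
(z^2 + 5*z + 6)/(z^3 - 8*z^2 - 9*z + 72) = (z + 2)/(z^2 - 11*z + 24)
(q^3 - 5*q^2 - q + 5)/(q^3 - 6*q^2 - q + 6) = (q - 5)/(q - 6)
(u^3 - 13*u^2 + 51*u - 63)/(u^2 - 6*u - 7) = (u^2 - 6*u + 9)/(u + 1)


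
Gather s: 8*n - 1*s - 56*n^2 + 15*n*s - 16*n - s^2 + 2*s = -56*n^2 - 8*n - s^2 + s*(15*n + 1)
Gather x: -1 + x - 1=x - 2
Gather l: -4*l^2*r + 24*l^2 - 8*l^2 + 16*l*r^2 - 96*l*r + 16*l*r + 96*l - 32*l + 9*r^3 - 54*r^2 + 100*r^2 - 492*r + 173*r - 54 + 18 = l^2*(16 - 4*r) + l*(16*r^2 - 80*r + 64) + 9*r^3 + 46*r^2 - 319*r - 36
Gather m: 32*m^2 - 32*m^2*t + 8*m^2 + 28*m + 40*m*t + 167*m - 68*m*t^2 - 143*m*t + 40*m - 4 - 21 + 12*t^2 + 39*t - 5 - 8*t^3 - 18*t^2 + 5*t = m^2*(40 - 32*t) + m*(-68*t^2 - 103*t + 235) - 8*t^3 - 6*t^2 + 44*t - 30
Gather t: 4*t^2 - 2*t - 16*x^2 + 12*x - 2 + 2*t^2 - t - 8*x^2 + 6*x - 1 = 6*t^2 - 3*t - 24*x^2 + 18*x - 3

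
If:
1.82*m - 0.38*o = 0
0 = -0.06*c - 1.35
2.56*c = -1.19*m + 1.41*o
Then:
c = -22.50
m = -10.35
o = -49.59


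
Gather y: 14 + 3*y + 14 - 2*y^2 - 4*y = -2*y^2 - y + 28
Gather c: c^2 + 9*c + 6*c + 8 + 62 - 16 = c^2 + 15*c + 54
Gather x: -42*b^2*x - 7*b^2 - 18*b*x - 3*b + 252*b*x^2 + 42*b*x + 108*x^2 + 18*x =-7*b^2 - 3*b + x^2*(252*b + 108) + x*(-42*b^2 + 24*b + 18)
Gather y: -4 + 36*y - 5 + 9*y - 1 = 45*y - 10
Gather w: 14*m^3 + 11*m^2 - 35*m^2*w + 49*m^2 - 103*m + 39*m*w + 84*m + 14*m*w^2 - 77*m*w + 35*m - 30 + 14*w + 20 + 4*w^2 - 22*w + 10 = 14*m^3 + 60*m^2 + 16*m + w^2*(14*m + 4) + w*(-35*m^2 - 38*m - 8)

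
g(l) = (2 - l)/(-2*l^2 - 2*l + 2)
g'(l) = (2 - l)*(4*l + 2)/(-2*l^2 - 2*l + 2)^2 - 1/(-2*l^2 - 2*l + 2) = (l^2 + l - (l - 2)*(2*l + 1) - 1)/(2*(l^2 + l - 1)^2)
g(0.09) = 1.06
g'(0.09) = 0.83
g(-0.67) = 1.09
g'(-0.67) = -0.71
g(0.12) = 1.09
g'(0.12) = 0.98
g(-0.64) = 1.07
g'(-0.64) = -0.65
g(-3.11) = -0.46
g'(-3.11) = -0.34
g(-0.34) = 0.96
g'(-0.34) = -0.16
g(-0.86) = 1.28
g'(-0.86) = -1.27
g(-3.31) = -0.40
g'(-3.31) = -0.26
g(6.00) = 0.05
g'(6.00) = 0.00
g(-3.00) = -0.50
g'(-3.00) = -0.40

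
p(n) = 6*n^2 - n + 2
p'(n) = 12*n - 1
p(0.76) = 4.71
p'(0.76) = 8.12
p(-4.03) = 103.48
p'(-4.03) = -49.36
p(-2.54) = 43.25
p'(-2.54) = -31.48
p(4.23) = 105.13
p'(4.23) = 49.76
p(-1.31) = 13.61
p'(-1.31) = -16.72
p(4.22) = 104.63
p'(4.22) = 49.64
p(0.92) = 6.16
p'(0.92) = 10.04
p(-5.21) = 170.07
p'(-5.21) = -63.52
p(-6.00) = 224.00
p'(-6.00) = -73.00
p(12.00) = 854.00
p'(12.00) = 143.00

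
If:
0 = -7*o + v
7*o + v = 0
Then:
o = 0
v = 0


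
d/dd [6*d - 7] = 6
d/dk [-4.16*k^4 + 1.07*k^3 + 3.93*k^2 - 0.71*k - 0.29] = -16.64*k^3 + 3.21*k^2 + 7.86*k - 0.71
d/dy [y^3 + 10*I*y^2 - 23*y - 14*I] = 3*y^2 + 20*I*y - 23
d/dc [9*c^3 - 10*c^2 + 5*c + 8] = 27*c^2 - 20*c + 5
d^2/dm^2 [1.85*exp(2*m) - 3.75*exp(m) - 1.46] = (7.4*exp(m) - 3.75)*exp(m)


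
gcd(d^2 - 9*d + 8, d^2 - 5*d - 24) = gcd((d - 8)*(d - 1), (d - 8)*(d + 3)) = d - 8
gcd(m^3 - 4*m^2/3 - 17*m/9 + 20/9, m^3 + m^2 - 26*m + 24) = m - 1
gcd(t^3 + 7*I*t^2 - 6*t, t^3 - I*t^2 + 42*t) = t^2 + 6*I*t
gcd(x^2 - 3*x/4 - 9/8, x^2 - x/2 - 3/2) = x - 3/2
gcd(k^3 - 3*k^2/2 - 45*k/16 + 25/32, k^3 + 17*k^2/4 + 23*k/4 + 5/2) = k + 5/4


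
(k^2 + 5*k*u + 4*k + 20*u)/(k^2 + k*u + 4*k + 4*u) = (k + 5*u)/(k + u)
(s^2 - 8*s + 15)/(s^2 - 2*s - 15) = (s - 3)/(s + 3)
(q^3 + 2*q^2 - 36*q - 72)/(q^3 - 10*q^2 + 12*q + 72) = (q + 6)/(q - 6)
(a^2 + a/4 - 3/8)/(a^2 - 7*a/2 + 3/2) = (a + 3/4)/(a - 3)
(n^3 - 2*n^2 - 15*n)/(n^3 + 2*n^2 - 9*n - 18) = n*(n - 5)/(n^2 - n - 6)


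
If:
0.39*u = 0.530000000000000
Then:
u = 1.36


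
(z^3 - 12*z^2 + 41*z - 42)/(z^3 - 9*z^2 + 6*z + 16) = (z^2 - 10*z + 21)/(z^2 - 7*z - 8)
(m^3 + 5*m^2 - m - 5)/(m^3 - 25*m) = (m^2 - 1)/(m*(m - 5))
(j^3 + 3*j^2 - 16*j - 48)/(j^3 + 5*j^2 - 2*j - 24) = (j - 4)/(j - 2)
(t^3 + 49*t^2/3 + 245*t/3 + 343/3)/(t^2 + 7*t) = t + 28/3 + 49/(3*t)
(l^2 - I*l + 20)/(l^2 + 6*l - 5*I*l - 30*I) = (l + 4*I)/(l + 6)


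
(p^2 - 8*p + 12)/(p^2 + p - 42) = (p - 2)/(p + 7)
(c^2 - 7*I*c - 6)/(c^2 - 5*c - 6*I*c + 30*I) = (c - I)/(c - 5)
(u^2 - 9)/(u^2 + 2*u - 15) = (u + 3)/(u + 5)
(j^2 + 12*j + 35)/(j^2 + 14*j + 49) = (j + 5)/(j + 7)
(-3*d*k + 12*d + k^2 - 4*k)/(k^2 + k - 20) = (-3*d + k)/(k + 5)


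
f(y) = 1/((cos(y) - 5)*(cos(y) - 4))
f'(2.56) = -0.01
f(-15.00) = 0.04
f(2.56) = 0.04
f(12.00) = 0.08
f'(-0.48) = 0.02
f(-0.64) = 0.07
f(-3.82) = 0.04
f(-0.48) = 0.08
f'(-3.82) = -0.01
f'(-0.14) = 0.01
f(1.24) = 0.06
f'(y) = sin(y)/((cos(y) - 5)*(cos(y) - 4)^2) + sin(y)/((cos(y) - 5)^2*(cos(y) - 4))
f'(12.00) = 0.02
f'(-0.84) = 0.03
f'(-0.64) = 0.02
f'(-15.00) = 0.01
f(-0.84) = 0.07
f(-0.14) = 0.08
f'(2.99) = -0.00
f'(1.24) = -0.03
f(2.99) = 0.03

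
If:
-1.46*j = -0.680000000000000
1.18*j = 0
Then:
No Solution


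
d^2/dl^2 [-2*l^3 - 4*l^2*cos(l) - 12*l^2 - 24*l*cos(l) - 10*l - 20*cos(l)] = 4*l^2*cos(l) + 16*l*sin(l) + 24*l*cos(l) - 12*l + 48*sin(l) + 12*cos(l) - 24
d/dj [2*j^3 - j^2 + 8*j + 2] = 6*j^2 - 2*j + 8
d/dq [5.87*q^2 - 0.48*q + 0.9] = 11.74*q - 0.48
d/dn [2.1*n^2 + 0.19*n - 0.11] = 4.2*n + 0.19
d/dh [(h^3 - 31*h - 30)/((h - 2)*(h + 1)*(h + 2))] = (h^2 + 52*h + 4)/(h^4 - 8*h^2 + 16)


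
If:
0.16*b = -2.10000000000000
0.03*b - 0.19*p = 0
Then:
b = -13.12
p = -2.07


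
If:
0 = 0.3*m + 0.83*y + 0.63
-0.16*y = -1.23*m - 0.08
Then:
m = -0.16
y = -0.70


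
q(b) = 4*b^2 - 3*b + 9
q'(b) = 8*b - 3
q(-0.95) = 15.46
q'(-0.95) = -10.60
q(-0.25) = 10.00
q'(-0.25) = -5.00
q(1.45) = 13.06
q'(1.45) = 8.60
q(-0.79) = 13.87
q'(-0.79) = -9.32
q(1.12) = 10.66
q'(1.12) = 5.96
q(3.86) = 57.02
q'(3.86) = 27.88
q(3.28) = 42.19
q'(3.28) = 23.24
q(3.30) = 42.66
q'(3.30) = 23.40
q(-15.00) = 954.00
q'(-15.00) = -123.00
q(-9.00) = 360.00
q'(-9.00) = -75.00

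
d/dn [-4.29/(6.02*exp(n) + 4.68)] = 25.8258*exp(n)/(6.02*exp(n) + 4.68)^2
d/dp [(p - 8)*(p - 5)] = 2*p - 13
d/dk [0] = 0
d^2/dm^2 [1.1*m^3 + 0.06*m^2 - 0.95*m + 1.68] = 6.6*m + 0.12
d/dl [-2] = 0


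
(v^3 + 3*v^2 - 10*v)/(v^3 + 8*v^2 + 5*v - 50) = v/(v + 5)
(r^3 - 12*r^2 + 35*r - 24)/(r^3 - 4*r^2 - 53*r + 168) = (r - 1)/(r + 7)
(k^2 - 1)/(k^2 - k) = (k + 1)/k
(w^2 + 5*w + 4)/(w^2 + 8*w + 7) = (w + 4)/(w + 7)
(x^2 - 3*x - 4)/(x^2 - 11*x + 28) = (x + 1)/(x - 7)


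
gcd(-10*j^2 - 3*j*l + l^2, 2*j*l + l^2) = 2*j + l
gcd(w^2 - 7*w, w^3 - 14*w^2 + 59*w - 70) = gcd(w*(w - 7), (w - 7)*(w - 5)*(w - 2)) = w - 7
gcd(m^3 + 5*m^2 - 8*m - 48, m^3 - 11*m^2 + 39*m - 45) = m - 3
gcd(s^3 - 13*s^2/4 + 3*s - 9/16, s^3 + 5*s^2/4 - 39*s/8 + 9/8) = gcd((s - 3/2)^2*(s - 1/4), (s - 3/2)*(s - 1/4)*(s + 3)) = s^2 - 7*s/4 + 3/8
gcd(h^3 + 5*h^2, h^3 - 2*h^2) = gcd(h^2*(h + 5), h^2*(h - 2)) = h^2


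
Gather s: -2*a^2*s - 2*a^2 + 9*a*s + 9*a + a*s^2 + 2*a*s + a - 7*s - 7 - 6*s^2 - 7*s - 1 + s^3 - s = -2*a^2 + 10*a + s^3 + s^2*(a - 6) + s*(-2*a^2 + 11*a - 15) - 8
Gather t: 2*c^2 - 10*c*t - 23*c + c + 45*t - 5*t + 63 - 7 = 2*c^2 - 22*c + t*(40 - 10*c) + 56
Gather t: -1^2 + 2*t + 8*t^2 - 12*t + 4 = 8*t^2 - 10*t + 3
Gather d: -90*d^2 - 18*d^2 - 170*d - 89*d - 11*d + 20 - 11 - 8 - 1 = -108*d^2 - 270*d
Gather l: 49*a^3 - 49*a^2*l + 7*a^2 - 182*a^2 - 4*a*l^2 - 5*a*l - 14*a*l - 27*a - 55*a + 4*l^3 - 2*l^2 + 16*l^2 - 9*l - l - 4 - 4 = 49*a^3 - 175*a^2 - 82*a + 4*l^3 + l^2*(14 - 4*a) + l*(-49*a^2 - 19*a - 10) - 8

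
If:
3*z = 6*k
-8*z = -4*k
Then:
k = 0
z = 0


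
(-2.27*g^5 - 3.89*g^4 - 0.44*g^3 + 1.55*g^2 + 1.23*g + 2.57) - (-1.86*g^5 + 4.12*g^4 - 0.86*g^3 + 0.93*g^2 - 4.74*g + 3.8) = -0.41*g^5 - 8.01*g^4 + 0.42*g^3 + 0.62*g^2 + 5.97*g - 1.23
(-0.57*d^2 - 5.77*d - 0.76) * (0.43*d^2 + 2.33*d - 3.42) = -0.2451*d^4 - 3.8092*d^3 - 11.8215*d^2 + 17.9626*d + 2.5992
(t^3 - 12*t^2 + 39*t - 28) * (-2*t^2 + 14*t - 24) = -2*t^5 + 38*t^4 - 270*t^3 + 890*t^2 - 1328*t + 672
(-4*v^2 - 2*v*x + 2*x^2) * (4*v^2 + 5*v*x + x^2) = -16*v^4 - 28*v^3*x - 6*v^2*x^2 + 8*v*x^3 + 2*x^4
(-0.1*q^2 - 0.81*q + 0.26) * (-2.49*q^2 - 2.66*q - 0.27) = 0.249*q^4 + 2.2829*q^3 + 1.5342*q^2 - 0.4729*q - 0.0702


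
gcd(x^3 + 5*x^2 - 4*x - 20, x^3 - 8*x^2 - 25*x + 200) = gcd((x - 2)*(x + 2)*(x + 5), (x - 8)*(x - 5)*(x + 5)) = x + 5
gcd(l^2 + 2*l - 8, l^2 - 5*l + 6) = l - 2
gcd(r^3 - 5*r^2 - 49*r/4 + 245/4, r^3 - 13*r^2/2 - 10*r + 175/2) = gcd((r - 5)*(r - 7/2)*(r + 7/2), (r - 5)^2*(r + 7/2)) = r^2 - 3*r/2 - 35/2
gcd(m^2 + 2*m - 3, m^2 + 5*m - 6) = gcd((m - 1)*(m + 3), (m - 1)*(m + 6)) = m - 1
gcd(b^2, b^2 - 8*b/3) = b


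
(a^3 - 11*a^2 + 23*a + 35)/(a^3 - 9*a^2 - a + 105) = (a + 1)/(a + 3)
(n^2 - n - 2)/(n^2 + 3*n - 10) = (n + 1)/(n + 5)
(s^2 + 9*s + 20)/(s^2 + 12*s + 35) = (s + 4)/(s + 7)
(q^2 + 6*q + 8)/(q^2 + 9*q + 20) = (q + 2)/(q + 5)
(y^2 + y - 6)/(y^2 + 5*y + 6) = (y - 2)/(y + 2)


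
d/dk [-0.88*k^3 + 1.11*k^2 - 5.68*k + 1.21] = -2.64*k^2 + 2.22*k - 5.68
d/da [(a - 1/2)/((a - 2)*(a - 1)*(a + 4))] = (-2*a^3 + a^2/2 + a + 3)/(a^6 + 2*a^5 - 19*a^4 - 4*a^3 + 116*a^2 - 160*a + 64)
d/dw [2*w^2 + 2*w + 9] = 4*w + 2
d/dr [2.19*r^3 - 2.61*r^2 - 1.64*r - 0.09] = 6.57*r^2 - 5.22*r - 1.64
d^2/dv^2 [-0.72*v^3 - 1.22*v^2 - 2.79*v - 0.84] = -4.32*v - 2.44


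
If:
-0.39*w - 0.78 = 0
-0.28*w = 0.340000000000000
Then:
No Solution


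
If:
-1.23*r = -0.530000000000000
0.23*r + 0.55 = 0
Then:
No Solution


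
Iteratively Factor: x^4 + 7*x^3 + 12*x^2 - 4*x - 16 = (x + 4)*(x^3 + 3*x^2 - 4) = (x - 1)*(x + 4)*(x^2 + 4*x + 4) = (x - 1)*(x + 2)*(x + 4)*(x + 2)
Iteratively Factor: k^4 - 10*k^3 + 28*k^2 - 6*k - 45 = (k - 3)*(k^3 - 7*k^2 + 7*k + 15) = (k - 5)*(k - 3)*(k^2 - 2*k - 3) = (k - 5)*(k - 3)*(k + 1)*(k - 3)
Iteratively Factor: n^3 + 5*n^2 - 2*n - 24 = (n + 4)*(n^2 + n - 6) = (n + 3)*(n + 4)*(n - 2)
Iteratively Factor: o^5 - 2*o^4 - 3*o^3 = (o + 1)*(o^4 - 3*o^3) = o*(o + 1)*(o^3 - 3*o^2) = o^2*(o + 1)*(o^2 - 3*o) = o^3*(o + 1)*(o - 3)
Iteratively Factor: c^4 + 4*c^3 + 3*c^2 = (c + 1)*(c^3 + 3*c^2) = c*(c + 1)*(c^2 + 3*c) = c*(c + 1)*(c + 3)*(c)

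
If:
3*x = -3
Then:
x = -1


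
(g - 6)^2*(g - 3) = g^3 - 15*g^2 + 72*g - 108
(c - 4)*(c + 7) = c^2 + 3*c - 28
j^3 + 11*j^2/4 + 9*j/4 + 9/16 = (j + 1/2)*(j + 3/4)*(j + 3/2)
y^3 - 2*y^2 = y^2*(y - 2)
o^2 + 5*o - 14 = (o - 2)*(o + 7)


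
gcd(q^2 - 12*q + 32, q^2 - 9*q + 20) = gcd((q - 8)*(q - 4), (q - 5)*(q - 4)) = q - 4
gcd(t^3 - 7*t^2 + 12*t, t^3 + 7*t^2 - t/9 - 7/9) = 1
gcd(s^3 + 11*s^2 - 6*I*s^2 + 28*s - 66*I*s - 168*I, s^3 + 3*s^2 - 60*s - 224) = s^2 + 11*s + 28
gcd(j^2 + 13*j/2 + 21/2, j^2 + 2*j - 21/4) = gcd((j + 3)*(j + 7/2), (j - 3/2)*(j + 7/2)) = j + 7/2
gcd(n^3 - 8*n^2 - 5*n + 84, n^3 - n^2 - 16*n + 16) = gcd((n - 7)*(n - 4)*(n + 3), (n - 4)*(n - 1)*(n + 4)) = n - 4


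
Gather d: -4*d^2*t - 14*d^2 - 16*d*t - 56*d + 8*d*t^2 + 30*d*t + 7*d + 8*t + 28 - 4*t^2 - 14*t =d^2*(-4*t - 14) + d*(8*t^2 + 14*t - 49) - 4*t^2 - 6*t + 28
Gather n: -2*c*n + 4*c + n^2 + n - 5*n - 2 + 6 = 4*c + n^2 + n*(-2*c - 4) + 4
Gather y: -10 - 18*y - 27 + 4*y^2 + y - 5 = 4*y^2 - 17*y - 42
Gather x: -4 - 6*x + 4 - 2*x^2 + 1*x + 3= -2*x^2 - 5*x + 3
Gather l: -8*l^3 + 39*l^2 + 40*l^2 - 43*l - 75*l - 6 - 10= -8*l^3 + 79*l^2 - 118*l - 16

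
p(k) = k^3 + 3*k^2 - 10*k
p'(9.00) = 287.00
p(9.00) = 882.00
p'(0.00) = -10.00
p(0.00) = 0.00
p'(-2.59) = -5.42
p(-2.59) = 28.65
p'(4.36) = 73.19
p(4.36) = 96.31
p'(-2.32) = -7.77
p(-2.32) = 26.86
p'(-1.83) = -10.93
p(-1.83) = 22.22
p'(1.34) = 3.43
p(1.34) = -5.61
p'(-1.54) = -12.13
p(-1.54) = 18.86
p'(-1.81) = -11.03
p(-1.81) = 22.00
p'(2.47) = 23.12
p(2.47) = 8.67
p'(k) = 3*k^2 + 6*k - 10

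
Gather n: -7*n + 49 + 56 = 105 - 7*n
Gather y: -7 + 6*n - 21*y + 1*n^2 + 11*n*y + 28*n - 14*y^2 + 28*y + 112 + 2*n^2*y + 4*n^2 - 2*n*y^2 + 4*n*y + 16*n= 5*n^2 + 50*n + y^2*(-2*n - 14) + y*(2*n^2 + 15*n + 7) + 105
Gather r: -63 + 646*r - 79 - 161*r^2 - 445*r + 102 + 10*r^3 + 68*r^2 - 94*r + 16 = 10*r^3 - 93*r^2 + 107*r - 24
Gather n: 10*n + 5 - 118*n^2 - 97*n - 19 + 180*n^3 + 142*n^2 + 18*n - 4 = 180*n^3 + 24*n^2 - 69*n - 18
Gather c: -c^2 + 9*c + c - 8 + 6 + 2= -c^2 + 10*c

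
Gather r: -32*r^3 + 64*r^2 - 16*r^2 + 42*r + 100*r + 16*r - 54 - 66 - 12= -32*r^3 + 48*r^2 + 158*r - 132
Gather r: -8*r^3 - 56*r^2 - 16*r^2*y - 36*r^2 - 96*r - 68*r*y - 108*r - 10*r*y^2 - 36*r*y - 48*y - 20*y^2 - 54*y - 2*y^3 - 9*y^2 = -8*r^3 + r^2*(-16*y - 92) + r*(-10*y^2 - 104*y - 204) - 2*y^3 - 29*y^2 - 102*y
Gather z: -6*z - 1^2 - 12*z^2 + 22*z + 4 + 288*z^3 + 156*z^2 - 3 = 288*z^3 + 144*z^2 + 16*z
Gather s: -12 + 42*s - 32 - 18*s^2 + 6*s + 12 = -18*s^2 + 48*s - 32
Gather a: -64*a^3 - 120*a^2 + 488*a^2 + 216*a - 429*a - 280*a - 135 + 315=-64*a^3 + 368*a^2 - 493*a + 180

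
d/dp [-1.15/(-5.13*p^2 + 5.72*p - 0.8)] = (6.578 - 11.799*p)/(5.13*p^2 - 5.72*p + 0.8)^2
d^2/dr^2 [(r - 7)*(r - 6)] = 2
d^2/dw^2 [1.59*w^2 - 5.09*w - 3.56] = 3.18000000000000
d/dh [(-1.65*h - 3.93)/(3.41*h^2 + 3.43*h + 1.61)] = (5.6265*h^2 + 26.8026*h + 10.8234)/(11.6281*h^4 + 23.3926*h^3 + 22.7451*h^2 + 11.0446*h + 2.5921)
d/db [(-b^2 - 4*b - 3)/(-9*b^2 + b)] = (-37*b^2 - 54*b + 3)/(b^2*(81*b^2 - 18*b + 1))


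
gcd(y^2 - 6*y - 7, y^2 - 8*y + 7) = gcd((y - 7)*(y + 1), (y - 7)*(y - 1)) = y - 7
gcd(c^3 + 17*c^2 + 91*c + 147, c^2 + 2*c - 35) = c + 7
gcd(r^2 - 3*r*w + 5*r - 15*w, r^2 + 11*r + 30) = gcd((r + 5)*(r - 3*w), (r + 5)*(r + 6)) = r + 5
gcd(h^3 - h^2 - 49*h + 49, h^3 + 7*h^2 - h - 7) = h^2 + 6*h - 7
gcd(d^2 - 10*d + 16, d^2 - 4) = d - 2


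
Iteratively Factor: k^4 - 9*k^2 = (k)*(k^3 - 9*k) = k*(k - 3)*(k^2 + 3*k) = k^2*(k - 3)*(k + 3)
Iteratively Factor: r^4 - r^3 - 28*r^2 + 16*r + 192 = (r + 4)*(r^3 - 5*r^2 - 8*r + 48) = (r - 4)*(r + 4)*(r^2 - r - 12) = (r - 4)*(r + 3)*(r + 4)*(r - 4)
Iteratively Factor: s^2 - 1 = (s + 1)*(s - 1)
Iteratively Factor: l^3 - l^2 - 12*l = (l - 4)*(l^2 + 3*l) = l*(l - 4)*(l + 3)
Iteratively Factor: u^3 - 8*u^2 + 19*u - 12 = (u - 4)*(u^2 - 4*u + 3) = (u - 4)*(u - 1)*(u - 3)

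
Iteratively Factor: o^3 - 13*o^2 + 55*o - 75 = (o - 5)*(o^2 - 8*o + 15) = (o - 5)*(o - 3)*(o - 5)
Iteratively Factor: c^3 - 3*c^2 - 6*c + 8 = (c + 2)*(c^2 - 5*c + 4) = (c - 1)*(c + 2)*(c - 4)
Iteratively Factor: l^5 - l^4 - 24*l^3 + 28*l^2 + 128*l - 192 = (l - 2)*(l^4 + l^3 - 22*l^2 - 16*l + 96) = (l - 2)*(l + 4)*(l^3 - 3*l^2 - 10*l + 24) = (l - 4)*(l - 2)*(l + 4)*(l^2 + l - 6) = (l - 4)*(l - 2)^2*(l + 4)*(l + 3)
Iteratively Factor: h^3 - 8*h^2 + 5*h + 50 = (h - 5)*(h^2 - 3*h - 10) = (h - 5)*(h + 2)*(h - 5)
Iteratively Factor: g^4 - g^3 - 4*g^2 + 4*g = (g - 1)*(g^3 - 4*g) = (g - 1)*(g + 2)*(g^2 - 2*g) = g*(g - 1)*(g + 2)*(g - 2)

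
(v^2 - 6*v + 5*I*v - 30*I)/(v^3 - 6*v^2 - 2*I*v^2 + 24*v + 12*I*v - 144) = (v + 5*I)/(v^2 - 2*I*v + 24)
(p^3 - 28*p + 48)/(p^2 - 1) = (p^3 - 28*p + 48)/(p^2 - 1)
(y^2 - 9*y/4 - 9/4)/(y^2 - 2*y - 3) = (y + 3/4)/(y + 1)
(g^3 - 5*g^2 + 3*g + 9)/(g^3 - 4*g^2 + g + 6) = (g - 3)/(g - 2)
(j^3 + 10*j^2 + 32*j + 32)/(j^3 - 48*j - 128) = (j + 2)/(j - 8)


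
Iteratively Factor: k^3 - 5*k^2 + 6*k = (k - 2)*(k^2 - 3*k) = k*(k - 2)*(k - 3)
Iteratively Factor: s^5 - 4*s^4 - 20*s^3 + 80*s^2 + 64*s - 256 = (s + 4)*(s^4 - 8*s^3 + 12*s^2 + 32*s - 64) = (s + 2)*(s + 4)*(s^3 - 10*s^2 + 32*s - 32) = (s - 4)*(s + 2)*(s + 4)*(s^2 - 6*s + 8) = (s - 4)^2*(s + 2)*(s + 4)*(s - 2)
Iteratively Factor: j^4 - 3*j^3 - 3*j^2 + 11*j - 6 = (j + 2)*(j^3 - 5*j^2 + 7*j - 3) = (j - 3)*(j + 2)*(j^2 - 2*j + 1) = (j - 3)*(j - 1)*(j + 2)*(j - 1)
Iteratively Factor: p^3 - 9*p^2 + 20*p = (p - 5)*(p^2 - 4*p) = p*(p - 5)*(p - 4)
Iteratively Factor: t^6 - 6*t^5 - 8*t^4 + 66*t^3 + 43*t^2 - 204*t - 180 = (t - 5)*(t^5 - t^4 - 13*t^3 + t^2 + 48*t + 36) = (t - 5)*(t + 2)*(t^4 - 3*t^3 - 7*t^2 + 15*t + 18) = (t - 5)*(t - 3)*(t + 2)*(t^3 - 7*t - 6) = (t - 5)*(t - 3)^2*(t + 2)*(t^2 + 3*t + 2) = (t - 5)*(t - 3)^2*(t + 2)^2*(t + 1)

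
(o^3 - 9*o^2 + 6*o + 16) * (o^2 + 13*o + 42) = o^5 + 4*o^4 - 69*o^3 - 284*o^2 + 460*o + 672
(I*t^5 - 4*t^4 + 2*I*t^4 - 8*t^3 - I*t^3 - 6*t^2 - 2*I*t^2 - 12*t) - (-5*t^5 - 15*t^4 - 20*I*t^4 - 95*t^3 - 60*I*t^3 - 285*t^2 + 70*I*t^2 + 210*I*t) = 5*t^5 + I*t^5 + 11*t^4 + 22*I*t^4 + 87*t^3 + 59*I*t^3 + 279*t^2 - 72*I*t^2 - 12*t - 210*I*t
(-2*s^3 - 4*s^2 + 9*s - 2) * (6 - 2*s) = 4*s^4 - 4*s^3 - 42*s^2 + 58*s - 12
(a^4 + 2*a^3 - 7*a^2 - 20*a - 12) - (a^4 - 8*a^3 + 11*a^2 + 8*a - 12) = 10*a^3 - 18*a^2 - 28*a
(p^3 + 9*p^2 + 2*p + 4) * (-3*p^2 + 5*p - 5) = -3*p^5 - 22*p^4 + 34*p^3 - 47*p^2 + 10*p - 20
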